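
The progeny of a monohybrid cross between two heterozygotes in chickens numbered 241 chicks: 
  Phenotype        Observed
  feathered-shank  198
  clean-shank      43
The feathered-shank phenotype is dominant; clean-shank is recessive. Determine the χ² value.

For a monohybrid cross between heterozygotes with complete dominance, the expected phenotypic ratio is 3:1.
Total ratio parts = 4. Expected numbers out of 241:
  feathered-shank: 241 × 3/4 = 180.75
  clean-shank: 241 × 1/4 = 60.25
χ² = Σ (O − E)² / E
  feathered-shank: (198 − 180.75)² / 180.75 = 1.6463
  clean-shank: (43 − 60.25)² / 60.25 = 4.9388
χ² = 1.6463 + 4.9388 = 6.5851 ≈ 6.585

6.585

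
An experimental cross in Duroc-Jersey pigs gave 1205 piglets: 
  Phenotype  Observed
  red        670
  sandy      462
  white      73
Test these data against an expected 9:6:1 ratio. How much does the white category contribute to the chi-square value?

0.071

Expected counts for N = 1205 under a 9:6:1 ratio (total parts = 16):
  red: 1205 × 9/16 = 677.8125
  sandy: 1205 × 6/16 = 451.875
  white: 1205 × 1/16 = 75.3125
Contribution of white: (73 − 75.3125)² / 75.3125 = 0.0710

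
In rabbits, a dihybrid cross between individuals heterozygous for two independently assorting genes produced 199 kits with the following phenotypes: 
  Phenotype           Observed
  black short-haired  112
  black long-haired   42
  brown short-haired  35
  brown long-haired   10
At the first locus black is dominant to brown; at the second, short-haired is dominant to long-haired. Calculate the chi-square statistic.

1.210

A dihybrid F₂ with independent assortment and complete dominance at both loci gives a 9:3:3:1 phenotypic ratio.
Total ratio parts = 16. Expected numbers out of 199:
  black short-haired: 199 × 9/16 = 111.9375
  black long-haired: 199 × 3/16 = 37.3125
  brown short-haired: 199 × 3/16 = 37.3125
  brown long-haired: 199 × 1/16 = 12.4375
χ² = Σ (O − E)² / E
  black short-haired: (112 − 111.9375)² / 111.9375 = 0.0000
  black long-haired: (42 − 37.3125)² / 37.3125 = 0.5889
  brown short-haired: (35 − 37.3125)² / 37.3125 = 0.1433
  brown long-haired: (10 − 12.4375)² / 12.4375 = 0.4777
χ² = 0.0000 + 0.5889 + 0.1433 + 0.4777 = 1.2099 ≈ 1.210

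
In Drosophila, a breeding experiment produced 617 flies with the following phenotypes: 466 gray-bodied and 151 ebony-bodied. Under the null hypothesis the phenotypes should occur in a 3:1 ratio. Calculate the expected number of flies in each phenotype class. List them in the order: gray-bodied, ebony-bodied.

Under the 3:1 hypothesis (Σ ratio = 4, N = 617):
  gray-bodied: 617 × 3/4 = 462.75
  ebony-bodied: 617 × 1/4 = 154.25

462.75, 154.25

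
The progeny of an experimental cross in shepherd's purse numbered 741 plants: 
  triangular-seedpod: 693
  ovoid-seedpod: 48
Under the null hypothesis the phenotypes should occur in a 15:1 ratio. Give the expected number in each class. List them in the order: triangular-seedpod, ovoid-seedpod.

694.6875, 46.3125

Total ratio parts = 16. Expected numbers out of 741:
  triangular-seedpod: 741 × 15/16 = 694.6875
  ovoid-seedpod: 741 × 1/16 = 46.3125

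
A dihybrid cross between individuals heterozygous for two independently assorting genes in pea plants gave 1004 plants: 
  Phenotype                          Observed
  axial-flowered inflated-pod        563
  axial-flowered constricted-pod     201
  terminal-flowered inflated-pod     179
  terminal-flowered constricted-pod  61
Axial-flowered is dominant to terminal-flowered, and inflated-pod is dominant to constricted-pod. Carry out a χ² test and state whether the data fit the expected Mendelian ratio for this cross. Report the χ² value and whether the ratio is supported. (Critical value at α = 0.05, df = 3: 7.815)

A dihybrid F₂ with independent assortment and complete dominance at both loci gives a 9:3:3:1 phenotypic ratio.
Under the 9:3:3:1 hypothesis (Σ ratio = 16, N = 1004):
  axial-flowered inflated-pod: 1004 × 9/16 = 564.75
  axial-flowered constricted-pod: 1004 × 3/16 = 188.25
  terminal-flowered inflated-pod: 1004 × 3/16 = 188.25
  terminal-flowered constricted-pod: 1004 × 1/16 = 62.75
χ² = Σ (O − E)² / E
  axial-flowered inflated-pod: (563 − 564.75)² / 564.75 = 0.0054
  axial-flowered constricted-pod: (201 − 188.25)² / 188.25 = 0.8635
  terminal-flowered inflated-pod: (179 − 188.25)² / 188.25 = 0.4545
  terminal-flowered constricted-pod: (61 − 62.75)² / 62.75 = 0.0488
χ² = 0.0054 + 0.8635 + 0.4545 + 0.0488 = 1.3722 ≈ 1.372
Degrees of freedom = 4 − 1 = 3; critical value at α = 0.05 is 7.815.
Since 1.372 < 7.815, we fail to reject the null hypothesis — the data are consistent with the 9:3:3:1 ratio.

1.372; consistent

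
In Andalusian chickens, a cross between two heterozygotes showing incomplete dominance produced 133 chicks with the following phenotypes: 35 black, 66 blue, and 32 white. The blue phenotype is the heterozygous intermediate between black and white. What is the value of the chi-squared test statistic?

With incomplete dominance, a heterozygote × heterozygote cross gives a 1:2:1 phenotypic ratio.
Total ratio parts = 4. Expected numbers out of 133:
  black: 133 × 1/4 = 33.25
  blue: 133 × 2/4 = 66.5
  white: 133 × 1/4 = 33.25
χ² = Σ (O − E)² / E
  black: (35 − 33.25)² / 33.25 = 0.0921
  blue: (66 − 66.5)² / 66.5 = 0.0038
  white: (32 − 33.25)² / 33.25 = 0.0470
χ² = 0.0921 + 0.0038 + 0.0470 = 0.1429 ≈ 0.143

0.143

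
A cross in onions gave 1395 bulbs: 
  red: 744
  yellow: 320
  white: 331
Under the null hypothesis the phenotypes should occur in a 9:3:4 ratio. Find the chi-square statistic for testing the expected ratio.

16.069

Expected counts for N = 1395 under a 9:3:4 ratio (total parts = 16):
  red: 1395 × 9/16 = 784.6875
  yellow: 1395 × 3/16 = 261.5625
  white: 1395 × 4/16 = 348.75
χ² = Σ (O − E)² / E
  red: (744 − 784.6875)² / 784.6875 = 2.1097
  yellow: (320 − 261.5625)² / 261.5625 = 13.0559
  white: (331 − 348.75)² / 348.75 = 0.9034
χ² = 2.1097 + 13.0559 + 0.9034 = 16.069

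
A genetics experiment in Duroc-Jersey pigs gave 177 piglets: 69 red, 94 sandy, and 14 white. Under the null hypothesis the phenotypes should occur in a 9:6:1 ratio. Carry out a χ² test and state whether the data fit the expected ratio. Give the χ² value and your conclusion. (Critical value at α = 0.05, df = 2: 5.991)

Expected counts for N = 177 under a 9:6:1 ratio (total parts = 16):
  red: 177 × 9/16 = 99.5625
  sandy: 177 × 6/16 = 66.375
  white: 177 × 1/16 = 11.0625
χ² = Σ (O − E)² / E
  red: (69 − 99.5625)² / 99.5625 = 9.3817
  sandy: (94 − 66.375)² / 66.375 = 11.4974
  white: (14 − 11.0625)² / 11.0625 = 0.7800
χ² = 9.3817 + 11.4974 + 0.7800 = 21.6591 ≈ 21.659
Degrees of freedom = 3 − 1 = 2; critical value at α = 0.05 is 5.991.
Since 21.659 > 5.991, we reject the null hypothesis — the data do not fit the 9:6:1 ratio.

21.659; not consistent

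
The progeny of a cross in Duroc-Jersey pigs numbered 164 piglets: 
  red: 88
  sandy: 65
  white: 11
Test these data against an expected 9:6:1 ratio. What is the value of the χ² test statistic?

Under the 9:6:1 hypothesis (Σ ratio = 16, N = 164):
  red: 164 × 9/16 = 92.25
  sandy: 164 × 6/16 = 61.5
  white: 164 × 1/16 = 10.25
χ² = Σ (O − E)² / E
  red: (88 − 92.25)² / 92.25 = 0.1958
  sandy: (65 − 61.5)² / 61.5 = 0.1992
  white: (11 − 10.25)² / 10.25 = 0.0549
χ² = 0.1958 + 0.1992 + 0.0549 = 0.4499 ≈ 0.450

0.450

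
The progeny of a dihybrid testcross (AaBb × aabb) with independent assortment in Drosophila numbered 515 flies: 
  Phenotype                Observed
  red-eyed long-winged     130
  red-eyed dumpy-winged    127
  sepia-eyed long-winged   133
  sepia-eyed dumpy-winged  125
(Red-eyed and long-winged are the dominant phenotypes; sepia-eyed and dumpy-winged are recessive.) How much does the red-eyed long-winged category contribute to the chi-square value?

0.012

A dihybrid testcross with independent assortment gives a 1:1:1:1 ratio.
Expected counts for N = 515 under a 1:1:1:1 ratio (total parts = 4):
  red-eyed long-winged: 515 × 1/4 = 128.75
  red-eyed dumpy-winged: 515 × 1/4 = 128.75
  sepia-eyed long-winged: 515 × 1/4 = 128.75
  sepia-eyed dumpy-winged: 515 × 1/4 = 128.75
Contribution of red-eyed long-winged: (130 − 128.75)² / 128.75 = 0.0121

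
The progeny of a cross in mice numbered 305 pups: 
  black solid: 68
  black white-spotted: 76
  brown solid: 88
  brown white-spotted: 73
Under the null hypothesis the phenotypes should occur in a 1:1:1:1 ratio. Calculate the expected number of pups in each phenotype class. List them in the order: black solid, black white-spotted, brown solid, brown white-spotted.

76.25, 76.25, 76.25, 76.25

The 1:1:1:1 ratio has 4 parts, so with N = 305 the expected counts are:
  black solid: 305 × 1/4 = 76.25
  black white-spotted: 305 × 1/4 = 76.25
  brown solid: 305 × 1/4 = 76.25
  brown white-spotted: 305 × 1/4 = 76.25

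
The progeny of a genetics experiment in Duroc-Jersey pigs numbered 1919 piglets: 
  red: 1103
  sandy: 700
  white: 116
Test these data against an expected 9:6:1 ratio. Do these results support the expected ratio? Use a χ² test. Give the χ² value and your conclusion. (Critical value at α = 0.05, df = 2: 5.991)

1.179; consistent

Under the 9:6:1 hypothesis (Σ ratio = 16, N = 1919):
  red: 1919 × 9/16 = 1079.4375
  sandy: 1919 × 6/16 = 719.625
  white: 1919 × 1/16 = 119.9375
χ² = Σ (O − E)² / E
  red: (1103 − 1079.4375)² / 1079.4375 = 0.5143
  sandy: (700 − 719.625)² / 719.625 = 0.5352
  white: (116 − 119.9375)² / 119.9375 = 0.1293
χ² = 0.5143 + 0.5352 + 0.1293 = 1.1788 ≈ 1.179
Degrees of freedom = 3 − 1 = 2; critical value at α = 0.05 is 5.991.
Since 1.179 < 5.991, we fail to reject the null hypothesis — the data are consistent with the 9:6:1 ratio.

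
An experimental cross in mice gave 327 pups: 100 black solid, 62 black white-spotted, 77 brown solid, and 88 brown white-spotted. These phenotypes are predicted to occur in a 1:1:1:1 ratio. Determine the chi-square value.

The 1:1:1:1 ratio has 4 parts, so with N = 327 the expected counts are:
  black solid: 327 × 1/4 = 81.75
  black white-spotted: 327 × 1/4 = 81.75
  brown solid: 327 × 1/4 = 81.75
  brown white-spotted: 327 × 1/4 = 81.75
χ² = Σ (O − E)² / E
  black solid: (100 − 81.75)² / 81.75 = 4.0742
  black white-spotted: (62 − 81.75)² / 81.75 = 4.7714
  brown solid: (77 − 81.75)² / 81.75 = 0.2760
  brown white-spotted: (88 − 81.75)² / 81.75 = 0.4778
χ² = 4.0742 + 4.7714 + 0.2760 + 0.4778 = 9.5994 ≈ 9.599

9.599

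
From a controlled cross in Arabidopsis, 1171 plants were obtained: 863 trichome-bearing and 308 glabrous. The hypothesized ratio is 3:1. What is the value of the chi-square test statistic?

1.059

Under the 3:1 hypothesis (Σ ratio = 4, N = 1171):
  trichome-bearing: 1171 × 3/4 = 878.25
  glabrous: 1171 × 1/4 = 292.75
χ² = Σ (O − E)² / E
  trichome-bearing: (863 − 878.25)² / 878.25 = 0.2648
  glabrous: (308 − 292.75)² / 292.75 = 0.7944
χ² = 0.2648 + 0.7944 = 1.0592 ≈ 1.059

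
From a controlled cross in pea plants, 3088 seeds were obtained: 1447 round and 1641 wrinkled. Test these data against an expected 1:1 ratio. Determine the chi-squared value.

12.188

The 1:1 ratio has 2 parts, so with N = 3088 the expected counts are:
  round: 3088 × 1/2 = 1544
  wrinkled: 3088 × 1/2 = 1544
χ² = Σ (O − E)² / E
  round: (1447 − 1544)² / 1544 = 6.0939
  wrinkled: (1641 − 1544)² / 1544 = 6.0939
χ² = 6.0939 + 6.0939 = 12.1878 ≈ 12.188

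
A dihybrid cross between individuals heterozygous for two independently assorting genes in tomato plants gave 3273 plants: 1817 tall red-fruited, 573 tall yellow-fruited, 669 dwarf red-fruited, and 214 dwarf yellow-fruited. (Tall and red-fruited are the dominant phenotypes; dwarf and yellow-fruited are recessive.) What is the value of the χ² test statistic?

8.433

A dihybrid F₂ with independent assortment and complete dominance at both loci gives a 9:3:3:1 phenotypic ratio.
Total ratio parts = 16. Expected numbers out of 3273:
  tall red-fruited: 3273 × 9/16 = 1841.0625
  tall yellow-fruited: 3273 × 3/16 = 613.6875
  dwarf red-fruited: 3273 × 3/16 = 613.6875
  dwarf yellow-fruited: 3273 × 1/16 = 204.5625
χ² = Σ (O − E)² / E
  tall red-fruited: (1817 − 1841.0625)² / 1841.0625 = 0.3145
  tall yellow-fruited: (573 − 613.6875)² / 613.6875 = 2.6976
  dwarf red-fruited: (669 − 613.6875)² / 613.6875 = 4.9854
  dwarf yellow-fruited: (214 − 204.5625)² / 204.5625 = 0.4354
χ² = 0.3145 + 2.6976 + 4.9854 + 0.4354 = 8.4329 ≈ 8.433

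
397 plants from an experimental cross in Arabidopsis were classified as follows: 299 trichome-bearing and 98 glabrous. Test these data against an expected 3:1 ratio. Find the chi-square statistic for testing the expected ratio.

0.021

Total ratio parts = 4. Expected numbers out of 397:
  trichome-bearing: 397 × 3/4 = 297.75
  glabrous: 397 × 1/4 = 99.25
χ² = Σ (O − E)² / E
  trichome-bearing: (299 − 297.75)² / 297.75 = 0.0052
  glabrous: (98 − 99.25)² / 99.25 = 0.0157
χ² = 0.0052 + 0.0157 = 0.0209 ≈ 0.021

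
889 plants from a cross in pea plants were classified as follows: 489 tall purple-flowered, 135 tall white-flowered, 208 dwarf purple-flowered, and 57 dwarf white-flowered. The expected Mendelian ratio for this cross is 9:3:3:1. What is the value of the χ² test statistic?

16.545

Expected counts for N = 889 under a 9:3:3:1 ratio (total parts = 16):
  tall purple-flowered: 889 × 9/16 = 500.0625
  tall white-flowered: 889 × 3/16 = 166.6875
  dwarf purple-flowered: 889 × 3/16 = 166.6875
  dwarf white-flowered: 889 × 1/16 = 55.5625
χ² = Σ (O − E)² / E
  tall purple-flowered: (489 − 500.0625)² / 500.0625 = 0.2447
  tall white-flowered: (135 − 166.6875)² / 166.6875 = 6.0238
  dwarf purple-flowered: (208 − 166.6875)² / 166.6875 = 10.2391
  dwarf white-flowered: (57 − 55.5625)² / 55.5625 = 0.0372
χ² = 0.2447 + 6.0238 + 10.2391 + 0.0372 = 16.5448 ≈ 16.545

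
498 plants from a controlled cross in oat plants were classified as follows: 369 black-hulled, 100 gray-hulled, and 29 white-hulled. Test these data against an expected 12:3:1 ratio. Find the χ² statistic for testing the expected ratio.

Under the 12:3:1 hypothesis (Σ ratio = 16, N = 498):
  black-hulled: 498 × 12/16 = 373.5
  gray-hulled: 498 × 3/16 = 93.375
  white-hulled: 498 × 1/16 = 31.125
χ² = Σ (O − E)² / E
  black-hulled: (369 − 373.5)² / 373.5 = 0.0542
  gray-hulled: (100 − 93.375)² / 93.375 = 0.4700
  white-hulled: (29 − 31.125)² / 31.125 = 0.1451
χ² = 0.0542 + 0.4700 + 0.1451 = 0.6693 ≈ 0.669

0.669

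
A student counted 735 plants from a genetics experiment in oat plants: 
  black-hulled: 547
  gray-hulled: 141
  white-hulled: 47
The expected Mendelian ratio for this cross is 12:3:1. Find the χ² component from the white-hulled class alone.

0.025

Total ratio parts = 16. Expected numbers out of 735:
  black-hulled: 735 × 12/16 = 551.25
  gray-hulled: 735 × 3/16 = 137.8125
  white-hulled: 735 × 1/16 = 45.9375
Contribution of white-hulled: (47 − 45.9375)² / 45.9375 = 0.0246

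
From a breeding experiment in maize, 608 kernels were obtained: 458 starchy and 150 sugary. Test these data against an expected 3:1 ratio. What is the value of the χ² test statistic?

The 3:1 ratio has 4 parts, so with N = 608 the expected counts are:
  starchy: 608 × 3/4 = 456
  sugary: 608 × 1/4 = 152
χ² = Σ (O − E)² / E
  starchy: (458 − 456)² / 456 = 0.0088
  sugary: (150 − 152)² / 152 = 0.0263
χ² = 0.0088 + 0.0263 = 0.0351 ≈ 0.035

0.035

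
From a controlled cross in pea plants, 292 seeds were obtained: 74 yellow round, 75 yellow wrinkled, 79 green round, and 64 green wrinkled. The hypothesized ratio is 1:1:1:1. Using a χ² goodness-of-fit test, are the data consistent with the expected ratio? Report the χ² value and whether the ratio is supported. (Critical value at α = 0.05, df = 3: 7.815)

The 1:1:1:1 ratio has 4 parts, so with N = 292 the expected counts are:
  yellow round: 292 × 1/4 = 73
  yellow wrinkled: 292 × 1/4 = 73
  green round: 292 × 1/4 = 73
  green wrinkled: 292 × 1/4 = 73
χ² = Σ (O − E)² / E
  yellow round: (74 − 73)² / 73 = 0.0137
  yellow wrinkled: (75 − 73)² / 73 = 0.0548
  green round: (79 − 73)² / 73 = 0.4932
  green wrinkled: (64 − 73)² / 73 = 1.1096
χ² = 0.0137 + 0.0548 + 0.4932 + 1.1096 = 1.6713 ≈ 1.671
Degrees of freedom = 4 − 1 = 3; critical value at α = 0.05 is 7.815.
Since 1.671 < 7.815, we fail to reject the null hypothesis — the data are consistent with the 1:1:1:1 ratio.

1.671; consistent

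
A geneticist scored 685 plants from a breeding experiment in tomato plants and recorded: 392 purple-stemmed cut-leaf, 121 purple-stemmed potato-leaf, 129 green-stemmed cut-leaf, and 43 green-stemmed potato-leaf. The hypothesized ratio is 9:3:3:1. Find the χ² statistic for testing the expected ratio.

0.550

Expected counts for N = 685 under a 9:3:3:1 ratio (total parts = 16):
  purple-stemmed cut-leaf: 685 × 9/16 = 385.3125
  purple-stemmed potato-leaf: 685 × 3/16 = 128.4375
  green-stemmed cut-leaf: 685 × 3/16 = 128.4375
  green-stemmed potato-leaf: 685 × 1/16 = 42.8125
χ² = Σ (O − E)² / E
  purple-stemmed cut-leaf: (392 − 385.3125)² / 385.3125 = 0.1161
  purple-stemmed potato-leaf: (121 − 128.4375)² / 128.4375 = 0.4307
  green-stemmed cut-leaf: (129 − 128.4375)² / 128.4375 = 0.0025
  green-stemmed potato-leaf: (43 − 42.8125)² / 42.8125 = 0.0008
χ² = 0.1161 + 0.4307 + 0.0025 + 0.0008 = 0.5501 ≈ 0.550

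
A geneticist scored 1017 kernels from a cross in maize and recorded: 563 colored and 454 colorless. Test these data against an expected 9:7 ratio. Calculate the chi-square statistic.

0.328

Total ratio parts = 16. Expected numbers out of 1017:
  colored: 1017 × 9/16 = 572.0625
  colorless: 1017 × 7/16 = 444.9375
χ² = Σ (O − E)² / E
  colored: (563 − 572.0625)² / 572.0625 = 0.1436
  colorless: (454 − 444.9375)² / 444.9375 = 0.1846
χ² = 0.1436 + 0.1846 = 0.3282 ≈ 0.328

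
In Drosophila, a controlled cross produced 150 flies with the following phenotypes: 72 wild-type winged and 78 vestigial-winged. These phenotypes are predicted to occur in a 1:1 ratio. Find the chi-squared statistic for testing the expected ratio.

Expected counts for N = 150 under a 1:1 ratio (total parts = 2):
  wild-type winged: 150 × 1/2 = 75
  vestigial-winged: 150 × 1/2 = 75
χ² = Σ (O − E)² / E
  wild-type winged: (72 − 75)² / 75 = 0.1200
  vestigial-winged: (78 − 75)² / 75 = 0.1200
χ² = 0.1200 + 0.1200 = 0.240

0.240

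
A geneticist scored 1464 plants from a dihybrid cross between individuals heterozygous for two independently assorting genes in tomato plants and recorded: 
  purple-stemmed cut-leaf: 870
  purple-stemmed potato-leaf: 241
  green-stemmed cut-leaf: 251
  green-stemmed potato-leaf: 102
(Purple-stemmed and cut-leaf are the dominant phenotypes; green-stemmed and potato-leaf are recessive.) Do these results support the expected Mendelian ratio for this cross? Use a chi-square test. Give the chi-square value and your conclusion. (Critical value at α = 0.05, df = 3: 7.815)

A dihybrid F₂ with independent assortment and complete dominance at both loci gives a 9:3:3:1 phenotypic ratio.
Total ratio parts = 16. Expected numbers out of 1464:
  purple-stemmed cut-leaf: 1464 × 9/16 = 823.5
  purple-stemmed potato-leaf: 1464 × 3/16 = 274.5
  green-stemmed cut-leaf: 1464 × 3/16 = 274.5
  green-stemmed potato-leaf: 1464 × 1/16 = 91.5
χ² = Σ (O − E)² / E
  purple-stemmed cut-leaf: (870 − 823.5)² / 823.5 = 2.6257
  purple-stemmed potato-leaf: (241 − 274.5)² / 274.5 = 4.0883
  green-stemmed cut-leaf: (251 − 274.5)² / 274.5 = 2.0118
  green-stemmed potato-leaf: (102 − 91.5)² / 91.5 = 1.2049
χ² = 2.6257 + 4.0883 + 2.0118 + 1.2049 = 9.9307 ≈ 9.931
Degrees of freedom = 4 − 1 = 3; critical value at α = 0.05 is 7.815.
Since 9.931 > 7.815, we reject the null hypothesis — the data do not fit the 9:3:3:1 ratio.

9.931; not consistent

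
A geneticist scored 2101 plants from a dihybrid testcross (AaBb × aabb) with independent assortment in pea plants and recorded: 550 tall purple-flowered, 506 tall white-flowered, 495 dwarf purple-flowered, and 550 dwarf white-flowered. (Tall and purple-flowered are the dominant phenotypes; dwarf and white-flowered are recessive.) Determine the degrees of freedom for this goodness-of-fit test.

3

A dihybrid testcross with independent assortment gives a 1:1:1:1 ratio.
A goodness-of-fit test with 4 phenotype classes has df = 4 − 1 = 3.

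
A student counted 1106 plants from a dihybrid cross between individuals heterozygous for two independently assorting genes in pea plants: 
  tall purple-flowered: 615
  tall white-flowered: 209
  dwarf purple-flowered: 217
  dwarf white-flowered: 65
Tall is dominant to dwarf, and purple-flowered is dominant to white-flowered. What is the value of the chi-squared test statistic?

A dihybrid F₂ with independent assortment and complete dominance at both loci gives a 9:3:3:1 phenotypic ratio.
Under the 9:3:3:1 hypothesis (Σ ratio = 16, N = 1106):
  tall purple-flowered: 1106 × 9/16 = 622.125
  tall white-flowered: 1106 × 3/16 = 207.375
  dwarf purple-flowered: 1106 × 3/16 = 207.375
  dwarf white-flowered: 1106 × 1/16 = 69.125
χ² = Σ (O − E)² / E
  tall purple-flowered: (615 − 622.125)² / 622.125 = 0.0816
  tall white-flowered: (209 − 207.375)² / 207.375 = 0.0127
  dwarf purple-flowered: (217 − 207.375)² / 207.375 = 0.4467
  dwarf white-flowered: (65 − 69.125)² / 69.125 = 0.2462
χ² = 0.0816 + 0.0127 + 0.4467 + 0.2462 = 0.7872 ≈ 0.787

0.787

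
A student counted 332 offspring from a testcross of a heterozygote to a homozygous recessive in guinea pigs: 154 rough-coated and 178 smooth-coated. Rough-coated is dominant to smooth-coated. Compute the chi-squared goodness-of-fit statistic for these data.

A testcross of a heterozygote (Aa × aa) gives a 1:1 phenotypic ratio.
Expected counts for N = 332 under a 1:1 ratio (total parts = 2):
  rough-coated: 332 × 1/2 = 166
  smooth-coated: 332 × 1/2 = 166
χ² = Σ (O − E)² / E
  rough-coated: (154 − 166)² / 166 = 0.8675
  smooth-coated: (178 − 166)² / 166 = 0.8675
χ² = 0.8675 + 0.8675 = 1.735

1.735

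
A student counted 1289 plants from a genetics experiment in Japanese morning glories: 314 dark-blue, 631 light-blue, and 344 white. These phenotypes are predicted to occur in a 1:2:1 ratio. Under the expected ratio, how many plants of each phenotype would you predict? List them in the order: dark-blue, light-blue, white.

322.25, 644.5, 322.25

The 1:2:1 ratio has 4 parts, so with N = 1289 the expected counts are:
  dark-blue: 1289 × 1/4 = 322.25
  light-blue: 1289 × 2/4 = 644.5
  white: 1289 × 1/4 = 322.25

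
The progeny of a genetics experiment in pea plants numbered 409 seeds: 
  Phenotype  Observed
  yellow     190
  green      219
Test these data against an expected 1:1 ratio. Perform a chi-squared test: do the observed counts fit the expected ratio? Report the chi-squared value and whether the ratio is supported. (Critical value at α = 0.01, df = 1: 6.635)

Total ratio parts = 2. Expected numbers out of 409:
  yellow: 409 × 1/2 = 204.5
  green: 409 × 1/2 = 204.5
χ² = Σ (O − E)² / E
  yellow: (190 − 204.5)² / 204.5 = 1.0281
  green: (219 − 204.5)² / 204.5 = 1.0281
χ² = 1.0281 + 1.0281 = 2.0562 ≈ 2.056
Degrees of freedom = 2 − 1 = 1; critical value at α = 0.01 is 6.635.
Since 2.056 < 6.635, we fail to reject the null hypothesis — the data are consistent with the 1:1 ratio.

2.056; consistent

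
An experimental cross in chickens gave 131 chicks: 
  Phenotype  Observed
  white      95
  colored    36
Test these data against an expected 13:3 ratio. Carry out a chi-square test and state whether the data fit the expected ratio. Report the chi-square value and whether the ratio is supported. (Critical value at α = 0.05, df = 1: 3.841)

6.555; not consistent

Total ratio parts = 16. Expected numbers out of 131:
  white: 131 × 13/16 = 106.4375
  colored: 131 × 3/16 = 24.5625
χ² = Σ (O − E)² / E
  white: (95 − 106.4375)² / 106.4375 = 1.2290
  colored: (36 − 24.5625)² / 24.5625 = 5.3259
χ² = 1.2290 + 5.3259 = 6.5549 ≈ 6.555
Degrees of freedom = 2 − 1 = 1; critical value at α = 0.05 is 3.841.
Since 6.555 > 3.841, we reject the null hypothesis — the data do not fit the 13:3 ratio.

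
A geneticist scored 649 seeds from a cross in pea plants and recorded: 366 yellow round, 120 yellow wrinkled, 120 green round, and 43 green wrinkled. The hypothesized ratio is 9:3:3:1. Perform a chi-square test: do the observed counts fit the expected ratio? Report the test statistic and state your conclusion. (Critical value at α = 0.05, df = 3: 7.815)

The 9:3:3:1 ratio has 16 parts, so with N = 649 the expected counts are:
  yellow round: 649 × 9/16 = 365.0625
  yellow wrinkled: 649 × 3/16 = 121.6875
  green round: 649 × 3/16 = 121.6875
  green wrinkled: 649 × 1/16 = 40.5625
χ² = Σ (O − E)² / E
  yellow round: (366 − 365.0625)² / 365.0625 = 0.0024
  yellow wrinkled: (120 − 121.6875)² / 121.6875 = 0.0234
  green round: (120 − 121.6875)² / 121.6875 = 0.0234
  green wrinkled: (43 − 40.5625)² / 40.5625 = 0.1465
χ² = 0.0024 + 0.0234 + 0.0234 + 0.1465 = 0.1957 ≈ 0.196
Degrees of freedom = 4 − 1 = 3; critical value at α = 0.05 is 7.815.
Since 0.196 < 7.815, we fail to reject the null hypothesis — the data are consistent with the 9:3:3:1 ratio.

0.196; consistent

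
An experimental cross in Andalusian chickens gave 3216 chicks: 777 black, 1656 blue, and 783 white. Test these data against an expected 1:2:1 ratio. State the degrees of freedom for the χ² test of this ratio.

A goodness-of-fit test with 3 phenotype classes has df = 3 − 1 = 2.

2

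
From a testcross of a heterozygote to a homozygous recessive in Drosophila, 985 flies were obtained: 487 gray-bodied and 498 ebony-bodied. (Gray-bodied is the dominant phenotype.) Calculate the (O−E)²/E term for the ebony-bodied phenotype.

0.061

A testcross of a heterozygote (Aa × aa) gives a 1:1 phenotypic ratio.
The 1:1 ratio has 2 parts, so with N = 985 the expected counts are:
  gray-bodied: 985 × 1/2 = 492.5
  ebony-bodied: 985 × 1/2 = 492.5
Contribution of ebony-bodied: (498 − 492.5)² / 492.5 = 0.0614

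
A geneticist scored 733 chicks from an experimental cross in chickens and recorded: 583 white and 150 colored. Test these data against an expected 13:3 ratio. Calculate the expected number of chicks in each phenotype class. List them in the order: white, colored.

595.5625, 137.4375

Expected counts for N = 733 under a 13:3 ratio (total parts = 16):
  white: 733 × 13/16 = 595.5625
  colored: 733 × 3/16 = 137.4375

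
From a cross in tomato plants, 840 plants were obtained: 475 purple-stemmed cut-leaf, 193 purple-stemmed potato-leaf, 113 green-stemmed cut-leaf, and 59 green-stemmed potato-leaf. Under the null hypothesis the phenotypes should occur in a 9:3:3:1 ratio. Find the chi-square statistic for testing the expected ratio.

21.393

The 9:3:3:1 ratio has 16 parts, so with N = 840 the expected counts are:
  purple-stemmed cut-leaf: 840 × 9/16 = 472.5
  purple-stemmed potato-leaf: 840 × 3/16 = 157.5
  green-stemmed cut-leaf: 840 × 3/16 = 157.5
  green-stemmed potato-leaf: 840 × 1/16 = 52.5
χ² = Σ (O − E)² / E
  purple-stemmed cut-leaf: (475 − 472.5)² / 472.5 = 0.0132
  purple-stemmed potato-leaf: (193 − 157.5)² / 157.5 = 8.0016
  green-stemmed cut-leaf: (113 − 157.5)² / 157.5 = 12.5730
  green-stemmed potato-leaf: (59 − 52.5)² / 52.5 = 0.8048
χ² = 0.0132 + 8.0016 + 12.5730 + 0.8048 = 21.3926 ≈ 21.393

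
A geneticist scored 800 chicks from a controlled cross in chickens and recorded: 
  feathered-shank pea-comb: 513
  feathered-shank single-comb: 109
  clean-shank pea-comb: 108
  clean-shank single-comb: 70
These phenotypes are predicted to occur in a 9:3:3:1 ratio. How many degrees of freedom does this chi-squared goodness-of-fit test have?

3

A goodness-of-fit test with 4 phenotype classes has df = 4 − 1 = 3.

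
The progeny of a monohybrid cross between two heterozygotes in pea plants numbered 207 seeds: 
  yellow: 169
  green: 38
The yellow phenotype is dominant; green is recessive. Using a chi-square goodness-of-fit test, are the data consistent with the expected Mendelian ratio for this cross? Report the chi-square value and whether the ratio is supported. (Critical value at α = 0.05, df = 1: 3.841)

For a monohybrid cross between heterozygotes with complete dominance, the expected phenotypic ratio is 3:1.
Total ratio parts = 4. Expected numbers out of 207:
  yellow: 207 × 3/4 = 155.25
  green: 207 × 1/4 = 51.75
χ² = Σ (O − E)² / E
  yellow: (169 − 155.25)² / 155.25 = 1.2178
  green: (38 − 51.75)² / 51.75 = 3.6534
χ² = 1.2178 + 3.6534 = 4.8712 ≈ 4.871
Degrees of freedom = 2 − 1 = 1; critical value at α = 0.05 is 3.841.
Since 4.871 > 3.841, we reject the null hypothesis — the data do not fit the 3:1 ratio.

4.871; not consistent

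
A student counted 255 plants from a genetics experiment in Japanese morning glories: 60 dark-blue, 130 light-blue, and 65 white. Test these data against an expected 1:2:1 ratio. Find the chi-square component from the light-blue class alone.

Under the 1:2:1 hypothesis (Σ ratio = 4, N = 255):
  dark-blue: 255 × 1/4 = 63.75
  light-blue: 255 × 2/4 = 127.5
  white: 255 × 1/4 = 63.75
Contribution of light-blue: (130 − 127.5)² / 127.5 = 0.0490

0.049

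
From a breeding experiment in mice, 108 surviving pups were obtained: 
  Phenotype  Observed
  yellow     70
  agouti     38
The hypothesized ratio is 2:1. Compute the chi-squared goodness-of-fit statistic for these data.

0.167

Under the 2:1 hypothesis (Σ ratio = 3, N = 108):
  yellow: 108 × 2/3 = 72
  agouti: 108 × 1/3 = 36
χ² = Σ (O − E)² / E
  yellow: (70 − 72)² / 72 = 0.0556
  agouti: (38 − 36)² / 36 = 0.1111
χ² = 0.0556 + 0.1111 = 0.1667 ≈ 0.167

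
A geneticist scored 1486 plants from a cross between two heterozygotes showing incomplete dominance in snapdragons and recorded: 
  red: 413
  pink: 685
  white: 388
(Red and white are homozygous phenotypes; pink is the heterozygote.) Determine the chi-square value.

With incomplete dominance, a heterozygote × heterozygote cross gives a 1:2:1 phenotypic ratio.
Under the 1:2:1 hypothesis (Σ ratio = 4, N = 1486):
  red: 1486 × 1/4 = 371.5
  pink: 1486 × 2/4 = 743
  white: 1486 × 1/4 = 371.5
χ² = Σ (O − E)² / E
  red: (413 − 371.5)² / 371.5 = 4.6359
  pink: (685 − 743)² / 743 = 4.5276
  white: (388 − 371.5)² / 371.5 = 0.7328
χ² = 4.6359 + 4.5276 + 0.7328 = 9.8963 ≈ 9.896

9.896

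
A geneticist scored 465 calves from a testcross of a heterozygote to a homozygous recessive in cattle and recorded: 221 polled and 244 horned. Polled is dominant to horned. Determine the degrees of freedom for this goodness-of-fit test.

1

A testcross of a heterozygote (Aa × aa) gives a 1:1 phenotypic ratio.
A goodness-of-fit test with 2 phenotype classes has df = 2 − 1 = 1.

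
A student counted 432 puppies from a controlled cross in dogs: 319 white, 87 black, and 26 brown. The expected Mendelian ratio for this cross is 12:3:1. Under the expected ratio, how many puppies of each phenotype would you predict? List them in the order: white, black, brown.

Total ratio parts = 16. Expected numbers out of 432:
  white: 432 × 12/16 = 324
  black: 432 × 3/16 = 81
  brown: 432 × 1/16 = 27

324, 81, 27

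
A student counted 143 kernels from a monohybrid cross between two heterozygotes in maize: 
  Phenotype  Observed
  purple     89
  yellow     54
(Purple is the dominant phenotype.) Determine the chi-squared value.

For a monohybrid cross between heterozygotes with complete dominance, the expected phenotypic ratio is 3:1.
The 3:1 ratio has 4 parts, so with N = 143 the expected counts are:
  purple: 143 × 3/4 = 107.25
  yellow: 143 × 1/4 = 35.75
χ² = Σ (O − E)² / E
  purple: (89 − 107.25)² / 107.25 = 3.1055
  yellow: (54 − 35.75)² / 35.75 = 9.3164
χ² = 3.1055 + 9.3164 = 12.4219 ≈ 12.422

12.422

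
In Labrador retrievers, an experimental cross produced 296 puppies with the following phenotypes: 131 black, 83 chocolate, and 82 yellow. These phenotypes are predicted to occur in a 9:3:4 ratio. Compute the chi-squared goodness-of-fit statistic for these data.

Under the 9:3:4 hypothesis (Σ ratio = 16, N = 296):
  black: 296 × 9/16 = 166.5
  chocolate: 296 × 3/16 = 55.5
  yellow: 296 × 4/16 = 74
χ² = Σ (O − E)² / E
  black: (131 − 166.5)² / 166.5 = 7.5691
  chocolate: (83 − 55.5)² / 55.5 = 13.6261
  yellow: (82 − 74)² / 74 = 0.8649
χ² = 7.5691 + 13.6261 + 0.8649 = 22.0601 ≈ 22.060

22.060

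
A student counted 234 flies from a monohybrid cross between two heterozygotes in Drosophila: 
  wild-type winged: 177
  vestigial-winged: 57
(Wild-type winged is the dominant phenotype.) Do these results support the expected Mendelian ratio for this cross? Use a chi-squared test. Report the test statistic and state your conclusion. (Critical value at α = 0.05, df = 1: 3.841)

For a monohybrid cross between heterozygotes with complete dominance, the expected phenotypic ratio is 3:1.
Expected counts for N = 234 under a 3:1 ratio (total parts = 4):
  wild-type winged: 234 × 3/4 = 175.5
  vestigial-winged: 234 × 1/4 = 58.5
χ² = Σ (O − E)² / E
  wild-type winged: (177 − 175.5)² / 175.5 = 0.0128
  vestigial-winged: (57 − 58.5)² / 58.5 = 0.0385
χ² = 0.0128 + 0.0385 = 0.0513 ≈ 0.051
Degrees of freedom = 2 − 1 = 1; critical value at α = 0.05 is 3.841.
Since 0.051 < 3.841, we fail to reject the null hypothesis — the data are consistent with the 3:1 ratio.

0.051; consistent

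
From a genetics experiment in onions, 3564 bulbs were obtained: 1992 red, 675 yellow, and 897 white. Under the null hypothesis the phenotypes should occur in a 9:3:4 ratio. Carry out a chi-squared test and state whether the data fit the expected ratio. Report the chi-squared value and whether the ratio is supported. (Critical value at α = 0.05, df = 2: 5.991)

Under the 9:3:4 hypothesis (Σ ratio = 16, N = 3564):
  red: 3564 × 9/16 = 2004.75
  yellow: 3564 × 3/16 = 668.25
  white: 3564 × 4/16 = 891
χ² = Σ (O − E)² / E
  red: (1992 − 2004.75)² / 2004.75 = 0.0811
  yellow: (675 − 668.25)² / 668.25 = 0.0682
  white: (897 − 891)² / 891 = 0.0404
χ² = 0.0811 + 0.0682 + 0.0404 = 0.1897 ≈ 0.190
Degrees of freedom = 3 − 1 = 2; critical value at α = 0.05 is 5.991.
Since 0.190 < 5.991, we fail to reject the null hypothesis — the data are consistent with the 9:3:4 ratio.

0.190; consistent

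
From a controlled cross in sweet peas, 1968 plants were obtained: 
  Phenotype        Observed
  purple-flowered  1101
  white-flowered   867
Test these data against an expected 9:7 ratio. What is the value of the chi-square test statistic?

0.074

Expected counts for N = 1968 under a 9:7 ratio (total parts = 16):
  purple-flowered: 1968 × 9/16 = 1107
  white-flowered: 1968 × 7/16 = 861
χ² = Σ (O − E)² / E
  purple-flowered: (1101 − 1107)² / 1107 = 0.0325
  white-flowered: (867 − 861)² / 861 = 0.0418
χ² = 0.0325 + 0.0418 = 0.0743 ≈ 0.074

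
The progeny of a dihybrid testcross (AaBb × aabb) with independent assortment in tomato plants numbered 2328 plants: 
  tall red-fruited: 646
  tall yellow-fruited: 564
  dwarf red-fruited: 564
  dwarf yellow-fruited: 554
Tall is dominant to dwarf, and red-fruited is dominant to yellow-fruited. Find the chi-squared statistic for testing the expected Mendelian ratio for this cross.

A dihybrid testcross with independent assortment gives a 1:1:1:1 ratio.
Expected counts for N = 2328 under a 1:1:1:1 ratio (total parts = 4):
  tall red-fruited: 2328 × 1/4 = 582
  tall yellow-fruited: 2328 × 1/4 = 582
  dwarf red-fruited: 2328 × 1/4 = 582
  dwarf yellow-fruited: 2328 × 1/4 = 582
χ² = Σ (O − E)² / E
  tall red-fruited: (646 − 582)² / 582 = 7.0378
  tall yellow-fruited: (564 − 582)² / 582 = 0.5567
  dwarf red-fruited: (564 − 582)² / 582 = 0.5567
  dwarf yellow-fruited: (554 − 582)² / 582 = 1.3471
χ² = 7.0378 + 0.5567 + 0.5567 + 1.3471 = 9.4983 ≈ 9.498

9.498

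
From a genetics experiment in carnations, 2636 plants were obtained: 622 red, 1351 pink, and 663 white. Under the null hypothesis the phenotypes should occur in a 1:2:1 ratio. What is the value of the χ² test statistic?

The 1:2:1 ratio has 4 parts, so with N = 2636 the expected counts are:
  red: 2636 × 1/4 = 659
  pink: 2636 × 2/4 = 1318
  white: 2636 × 1/4 = 659
χ² = Σ (O − E)² / E
  red: (622 − 659)² / 659 = 2.0774
  pink: (1351 − 1318)² / 1318 = 0.8263
  white: (663 − 659)² / 659 = 0.0243
χ² = 2.0774 + 0.8263 + 0.0243 = 2.928

2.928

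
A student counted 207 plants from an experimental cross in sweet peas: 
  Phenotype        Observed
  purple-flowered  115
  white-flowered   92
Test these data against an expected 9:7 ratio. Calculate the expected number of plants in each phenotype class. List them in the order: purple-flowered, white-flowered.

Total ratio parts = 16. Expected numbers out of 207:
  purple-flowered: 207 × 9/16 = 116.4375
  white-flowered: 207 × 7/16 = 90.5625

116.4375, 90.5625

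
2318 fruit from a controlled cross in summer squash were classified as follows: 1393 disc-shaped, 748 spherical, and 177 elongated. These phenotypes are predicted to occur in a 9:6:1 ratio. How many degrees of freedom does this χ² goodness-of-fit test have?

A goodness-of-fit test with 3 phenotype classes has df = 3 − 1 = 2.

2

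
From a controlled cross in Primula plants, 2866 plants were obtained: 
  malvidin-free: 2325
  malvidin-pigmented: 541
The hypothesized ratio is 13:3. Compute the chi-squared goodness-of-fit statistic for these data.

Under the 13:3 hypothesis (Σ ratio = 16, N = 2866):
  malvidin-free: 2866 × 13/16 = 2328.625
  malvidin-pigmented: 2866 × 3/16 = 537.375
χ² = Σ (O − E)² / E
  malvidin-free: (2325 − 2328.625)² / 2328.625 = 0.0056
  malvidin-pigmented: (541 − 537.375)² / 537.375 = 0.0245
χ² = 0.0056 + 0.0245 = 0.0301 ≈ 0.030

0.030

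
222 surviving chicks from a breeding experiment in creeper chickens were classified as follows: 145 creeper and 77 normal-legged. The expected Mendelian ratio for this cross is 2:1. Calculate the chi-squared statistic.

Under the 2:1 hypothesis (Σ ratio = 3, N = 222):
  creeper: 222 × 2/3 = 148
  normal-legged: 222 × 1/3 = 74
χ² = Σ (O − E)² / E
  creeper: (145 − 148)² / 148 = 0.0608
  normal-legged: (77 − 74)² / 74 = 0.1216
χ² = 0.0608 + 0.1216 = 0.1824 ≈ 0.182

0.182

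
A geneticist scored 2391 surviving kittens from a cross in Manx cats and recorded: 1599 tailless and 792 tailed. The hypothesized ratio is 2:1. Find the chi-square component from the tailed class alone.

0.031

Total ratio parts = 3. Expected numbers out of 2391:
  tailless: 2391 × 2/3 = 1594
  tailed: 2391 × 1/3 = 797
Contribution of tailed: (792 − 797)² / 797 = 0.0314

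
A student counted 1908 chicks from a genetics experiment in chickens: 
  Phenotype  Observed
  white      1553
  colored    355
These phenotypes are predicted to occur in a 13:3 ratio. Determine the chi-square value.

Under the 13:3 hypothesis (Σ ratio = 16, N = 1908):
  white: 1908 × 13/16 = 1550.25
  colored: 1908 × 3/16 = 357.75
χ² = Σ (O − E)² / E
  white: (1553 − 1550.25)² / 1550.25 = 0.0049
  colored: (355 − 357.75)² / 357.75 = 0.0211
χ² = 0.0049 + 0.0211 = 0.026

0.026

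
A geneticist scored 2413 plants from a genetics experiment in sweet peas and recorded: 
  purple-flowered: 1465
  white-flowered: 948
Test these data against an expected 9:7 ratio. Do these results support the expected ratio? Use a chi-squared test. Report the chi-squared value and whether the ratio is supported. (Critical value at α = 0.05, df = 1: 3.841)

19.529; not consistent

Total ratio parts = 16. Expected numbers out of 2413:
  purple-flowered: 2413 × 9/16 = 1357.3125
  white-flowered: 2413 × 7/16 = 1055.6875
χ² = Σ (O − E)² / E
  purple-flowered: (1465 − 1357.3125)² / 1357.3125 = 8.5438
  white-flowered: (948 − 1055.6875)² / 1055.6875 = 10.9849
χ² = 8.5438 + 10.9849 = 19.5287 ≈ 19.529
Degrees of freedom = 2 − 1 = 1; critical value at α = 0.05 is 3.841.
Since 19.529 > 3.841, we reject the null hypothesis — the data do not fit the 9:7 ratio.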